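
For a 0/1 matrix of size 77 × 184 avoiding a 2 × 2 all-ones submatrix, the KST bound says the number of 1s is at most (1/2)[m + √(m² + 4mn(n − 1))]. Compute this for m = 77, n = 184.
z(77, 184; 2, 2) ≤ (1/2)[77 + √(77² + 4·77·184·183)] = (1/2)[77 + √10376905] = 1649.1602

Kővári–Sós–Turán: let r_1, ..., r_77 be the row sums and z = Σ r_i the total number of 1s. Each pair of columns can share at most one row with both entries 1 (else a 2×2 all-ones block appears), so Σ_i C(r_i, 2) ≤ C(184, 2) = 16836. By convexity Σ_i C(r_i, 2) ≥ 77·C(z/77, 2) = z(z − 77)/(2·77), giving z² − 77z − 77·184·183 ≤ 0 and hence z ≤ (1/2)[77 + √(5929 + 4·2592744)] = (1/2)[77 + √10376905] ≈ (1/2)(77 + 3221.3204) = 1649.1602.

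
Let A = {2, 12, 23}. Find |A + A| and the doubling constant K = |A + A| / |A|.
K = |A + A| / |A| = 6/3 = 2

Enumerate A + A = {a + b : a, b ∈ A}. With |A| = 3, there are |A|^2 = 9 ordered sum pairs; collecting distinct values, A + A = {4, 14, 24, 25, 35, 46}, so |A + A| = 6. Thus K = 6/3 = 2. For comparison, the minimum possible |A + A| over all 3-element sets is 2·3 − 1 = 5 (so min K = 5/3), attained only by arithmetic progressions.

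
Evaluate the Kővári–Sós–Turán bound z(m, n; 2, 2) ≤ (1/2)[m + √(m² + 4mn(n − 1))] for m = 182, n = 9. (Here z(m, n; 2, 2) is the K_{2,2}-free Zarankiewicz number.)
z(182, 9; 2, 2) ≤ (1/2)[182 + √(182² + 4·182·9·8)] = (1/2)[182 + √85540] = 237.2361

Kővári–Sós–Turán: let r_1, ..., r_182 be the row sums and z = Σ r_i the total number of 1s. Each pair of columns can share at most one row with both entries 1 (else a 2×2 all-ones block appears), so Σ_i C(r_i, 2) ≤ C(9, 2) = 36. By convexity Σ_i C(r_i, 2) ≥ 182·C(z/182, 2) = z(z − 182)/(2·182), giving z² − 182z − 182·9·8 ≤ 0 and hence z ≤ (1/2)[182 + √(33124 + 4·13104)] = (1/2)[182 + √85540] ≈ (1/2)(182 + 292.4722) = 237.2361.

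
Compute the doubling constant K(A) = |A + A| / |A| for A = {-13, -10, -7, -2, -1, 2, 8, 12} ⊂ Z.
K = |A + A| / |A| = 28/8 = 7/2

Enumerate A + A = {a + b : a, b ∈ A}. With |A| = 8, there are |A|^2 = 64 ordered sum pairs; collecting distinct values, A + A = {-26, -23, -20, -17, -15, -14, -12, -11, -9, -8, -5, -4, -3, -2, -1, 0, 1, 2, 4, 5, 6, 7, 10, 11, 14, 16, 20, 24}, so |A + A| = 28. Thus K = 28/8 = 7/2. For comparison, the minimum possible |A + A| over all 8-element sets is 2·8 − 1 = 15 (so min K = 15/8), attained only by arithmetic progressions.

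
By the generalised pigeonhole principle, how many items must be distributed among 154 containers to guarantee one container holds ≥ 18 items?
n = (18 − 1)·154 + 1 = 2619

By the generalised pigeonhole principle, to guarantee some box contains ≥ r objects we need more than (r − 1) · k objects total. Threshold: n = (r − 1) · k + 1. With r = 18 and k = 154: n = 17 · 154 + 1 = 2618 + 1 = 2619. For n = 2618 = 17 · 154, we can put exactly 17 objects in every box, avoiding 18 in any single one — so 2619 is tight.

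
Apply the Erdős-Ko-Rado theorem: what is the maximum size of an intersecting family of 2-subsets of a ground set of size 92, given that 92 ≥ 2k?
max |F| = C(91, 1) = 91

The Erdős-Ko-Rado theorem states: for n ≥ 2k, an intersecting family of k-subsets of an n-element set has size at most C(n − 1, k − 1), with equality for 'star' families {A ⊆ [n] : |A| = k, i ∈ A} (fix an element i). For n = 92, k = 2: C(91, 1) = 91.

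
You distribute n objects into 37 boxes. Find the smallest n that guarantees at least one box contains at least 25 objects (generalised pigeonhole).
n = (25 − 1)·37 + 1 = 889

By the generalised pigeonhole principle, to guarantee some box contains ≥ r objects we need more than (r − 1) · k objects total. Threshold: n = (r − 1) · k + 1. With r = 25 and k = 37: n = 24 · 37 + 1 = 888 + 1 = 889. For n = 888 = 24 · 37, we can put exactly 24 objects in every box, avoiding 25 in any single one — so 889 is tight.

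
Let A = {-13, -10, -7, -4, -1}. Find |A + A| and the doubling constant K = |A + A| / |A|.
K = |A + A| / |A| = 9/5

Enumerate A + A = {a + b : a, b ∈ A}. With |A| = 5, there are |A|^2 = 25 ordered sum pairs; collecting distinct values, A + A = {-26, -23, -20, -17, -14, -11, -8, -5, -2}, so |A + A| = 9. Thus K = 9/5. Here |A + A| = 2|A| − 1 = 9, the minimum possible — so K = 9/5 is minimal, which holds iff A is an arithmetic progression.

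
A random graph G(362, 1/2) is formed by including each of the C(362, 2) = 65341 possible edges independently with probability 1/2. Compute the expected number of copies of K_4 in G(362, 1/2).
E[# K_4] = C(362, 4) · (1/2)^C(4, 2) = 703722570 / 2^6 = 351861285/32 = 10995665.15625

For each 4-subset S of vertices (there are C(362, 4) = 703722570 such S), let X_S = 1 if S induces a K_4 (all C(4, 2) = 6 edges present). Then P(X_S = 1) = (1/2)^6 = 1/64. By linearity of expectation, E[# K_4] = C(362, 4) · (1/2)^6 = 703722570 / 64 = 351861285/32 = 10995665.15625.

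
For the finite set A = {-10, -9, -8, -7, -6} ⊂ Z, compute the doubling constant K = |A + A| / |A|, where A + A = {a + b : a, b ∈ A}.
K = |A + A| / |A| = 9/5

Enumerate A + A = {a + b : a, b ∈ A}. With |A| = 5, there are |A|^2 = 25 ordered sum pairs; collecting distinct values, A + A = {-20, -19, -18, -17, -16, -15, -14, -13, -12}, so |A + A| = 9. Thus K = 9/5. Here |A + A| = 2|A| − 1 = 9, the minimum possible — so K = 9/5 is minimal, which holds iff A is an arithmetic progression.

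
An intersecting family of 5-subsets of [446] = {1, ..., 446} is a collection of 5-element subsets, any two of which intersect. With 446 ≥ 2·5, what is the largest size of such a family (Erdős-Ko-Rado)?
max |F| = C(445, 4) = 1611972895

The Erdős-Ko-Rado theorem states: for n ≥ 2k, an intersecting family of k-subsets of an n-element set has size at most C(n − 1, k − 1), with equality for 'star' families {A ⊆ [n] : |A| = k, i ∈ A} (fix an element i). For n = 446, k = 5: C(445, 4) = 1611972895.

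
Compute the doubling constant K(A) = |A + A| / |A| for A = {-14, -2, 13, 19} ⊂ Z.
K = |A + A| / |A| = 10/4 = 5/2

Enumerate A + A = {a + b : a, b ∈ A}. With |A| = 4, there are |A|^2 = 16 ordered sum pairs; collecting distinct values, A + A = {-28, -16, -4, -1, 5, 11, 17, 26, 32, 38}, so |A + A| = 10. Thus K = 10/4 = 5/2. For comparison, the minimum possible |A + A| over all 4-element sets is 2·4 − 1 = 7 (so min K = 7/4), attained only by arithmetic progressions.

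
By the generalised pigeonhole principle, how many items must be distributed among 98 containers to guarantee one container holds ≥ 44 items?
n = (44 − 1)·98 + 1 = 4215

By the generalised pigeonhole principle, to guarantee some box contains ≥ r objects we need more than (r − 1) · k objects total. Threshold: n = (r − 1) · k + 1. With r = 44 and k = 98: n = 43 · 98 + 1 = 4214 + 1 = 4215. For n = 4214 = 43 · 98, we can put exactly 43 objects in every box, avoiding 44 in any single one — so 4215 is tight.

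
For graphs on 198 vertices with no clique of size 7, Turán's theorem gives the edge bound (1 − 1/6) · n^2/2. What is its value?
Turán density bound = (5/6) · 198^2/2 = 16335

Turán's theorem: ex(n, K_{r+1}) is achieved by the complete r-partite Turán graph T(n, r) with parts as balanced as possible, and is at most (1 − 1/r) · n^2/2. For r = 6, n = 198: the density bound is (5/6) · 39204/2 = 16335. Since 6 ∣ 198, the Turán graph T(198, 6) has parts of equal size 33, and its edge count e(T(198, 6)) = 16335 attains the density bound exactly.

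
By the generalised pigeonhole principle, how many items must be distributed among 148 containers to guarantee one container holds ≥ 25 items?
n = (25 − 1)·148 + 1 = 3553

By the generalised pigeonhole principle, to guarantee some box contains ≥ r objects we need more than (r − 1) · k objects total. Threshold: n = (r − 1) · k + 1. With r = 25 and k = 148: n = 24 · 148 + 1 = 3552 + 1 = 3553. For n = 3552 = 24 · 148, we can put exactly 24 objects in every box, avoiding 25 in any single one — so 3553 is tight.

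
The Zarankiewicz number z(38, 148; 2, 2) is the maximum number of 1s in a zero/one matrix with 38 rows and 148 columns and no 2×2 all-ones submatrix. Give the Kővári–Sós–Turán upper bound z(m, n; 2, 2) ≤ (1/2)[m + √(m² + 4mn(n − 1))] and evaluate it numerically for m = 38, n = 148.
z(38, 148; 2, 2) ≤ (1/2)[38 + √(38² + 4·38·148·147)] = (1/2)[38 + √3308356] = 928.4443

Kővári–Sós–Turán: let r_1, ..., r_38 be the row sums and z = Σ r_i the total number of 1s. Each pair of columns can share at most one row with both entries 1 (else a 2×2 all-ones block appears), so Σ_i C(r_i, 2) ≤ C(148, 2) = 10878. By convexity Σ_i C(r_i, 2) ≥ 38·C(z/38, 2) = z(z − 38)/(2·38), giving z² − 38z − 38·148·147 ≤ 0 and hence z ≤ (1/2)[38 + √(1444 + 4·826728)] = (1/2)[38 + √3308356] ≈ (1/2)(38 + 1818.8887) = 928.4443.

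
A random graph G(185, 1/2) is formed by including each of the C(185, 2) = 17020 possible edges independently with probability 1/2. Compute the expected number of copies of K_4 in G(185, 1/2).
E[# K_4] = C(185, 4) · (1/2)^C(4, 2) = 47239010 / 2^6 = 23619505/32 = 738109.53125

For each 4-subset S of vertices (there are C(185, 4) = 47239010 such S), let X_S = 1 if S induces a K_4 (all C(4, 2) = 6 edges present). Then P(X_S = 1) = (1/2)^6 = 1/64. By linearity of expectation, E[# K_4] = C(185, 4) · (1/2)^6 = 47239010 / 64 = 23619505/32 = 738109.53125.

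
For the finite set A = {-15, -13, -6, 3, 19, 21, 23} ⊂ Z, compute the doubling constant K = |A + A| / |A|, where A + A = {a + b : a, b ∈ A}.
K = |A + A| / |A| = 23/7

Enumerate A + A = {a + b : a, b ∈ A}. With |A| = 7, there are |A|^2 = 49 ordered sum pairs; collecting distinct values, A + A = {-30, -28, -26, -21, -19, -12, -10, -3, 4, 6, 8, 10, 13, 15, 17, 22, 24, 26, 38, 40, 42, 44, 46}, so |A + A| = 23. Thus K = 23/7. For comparison, the minimum possible |A + A| over all 7-element sets is 2·7 − 1 = 13 (so min K = 13/7), attained only by arithmetic progressions.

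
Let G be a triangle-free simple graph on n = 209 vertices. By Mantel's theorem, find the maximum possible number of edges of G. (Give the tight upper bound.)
ex(209, K_3) = ⌊209^2/4⌋ = 10920

Mantel (1907): a triangle-free graph on n vertices has at most ⌊n^2/4⌋ edges, with equality for the complete bipartite graph K_{⌊n/2⌋, ⌈n/2⌉}. For n = 209: ⌊209^2/4⌋ = ⌊43681/4⌋ = 10920. The extremal graph is K_{104, 105}, which has 104·105 = 10920 edges.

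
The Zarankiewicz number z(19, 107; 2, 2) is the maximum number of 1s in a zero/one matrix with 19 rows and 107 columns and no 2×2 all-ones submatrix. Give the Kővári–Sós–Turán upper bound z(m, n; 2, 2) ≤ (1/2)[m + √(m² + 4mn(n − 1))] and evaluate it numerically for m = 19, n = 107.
z(19, 107; 2, 2) ≤ (1/2)[19 + √(19² + 4·19·107·106)] = (1/2)[19 + √862353] = 473.8148

Kővári–Sós–Turán: let r_1, ..., r_19 be the row sums and z = Σ r_i the total number of 1s. Each pair of columns can share at most one row with both entries 1 (else a 2×2 all-ones block appears), so Σ_i C(r_i, 2) ≤ C(107, 2) = 5671. By convexity Σ_i C(r_i, 2) ≥ 19·C(z/19, 2) = z(z − 19)/(2·19), giving z² − 19z − 19·107·106 ≤ 0 and hence z ≤ (1/2)[19 + √(361 + 4·215498)] = (1/2)[19 + √862353] ≈ (1/2)(19 + 928.6296) = 473.8148.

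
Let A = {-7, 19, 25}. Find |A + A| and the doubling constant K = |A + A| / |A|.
K = |A + A| / |A| = 6/3 = 2

Enumerate A + A = {a + b : a, b ∈ A}. With |A| = 3, there are |A|^2 = 9 ordered sum pairs; collecting distinct values, A + A = {-14, 12, 18, 38, 44, 50}, so |A + A| = 6. Thus K = 6/3 = 2. For comparison, the minimum possible |A + A| over all 3-element sets is 2·3 − 1 = 5 (so min K = 5/3), attained only by arithmetic progressions.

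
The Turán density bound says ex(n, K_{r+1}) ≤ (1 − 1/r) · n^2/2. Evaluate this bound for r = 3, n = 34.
Turán density bound = (2/3) · 34^2/2 = 1156/3 ≈ 385.3333

Turán's theorem: ex(n, K_{r+1}) is achieved by the complete r-partite Turán graph T(n, r) with parts as balanced as possible, and is at most (1 − 1/r) · n^2/2. For r = 3, n = 34: the density bound is (2/3) · 1156/2 = 1156/3 ≈ 385.3333. The integer-valued extremum is e(T(34, 3)) = 385, which is strictly less than the density bound 1156/3 since 3 ∤ 34 (the parts of T(34, 3) cannot all be equal).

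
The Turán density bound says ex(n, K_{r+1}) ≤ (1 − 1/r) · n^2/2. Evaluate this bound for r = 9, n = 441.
Turán density bound = (8/9) · 441^2/2 = 86436

Turán's theorem: ex(n, K_{r+1}) is achieved by the complete r-partite Turán graph T(n, r) with parts as balanced as possible, and is at most (1 − 1/r) · n^2/2. For r = 9, n = 441: the density bound is (8/9) · 194481/2 = 86436. Since 9 ∣ 441, the Turán graph T(441, 9) has parts of equal size 49, and its edge count e(T(441, 9)) = 86436 attains the density bound exactly.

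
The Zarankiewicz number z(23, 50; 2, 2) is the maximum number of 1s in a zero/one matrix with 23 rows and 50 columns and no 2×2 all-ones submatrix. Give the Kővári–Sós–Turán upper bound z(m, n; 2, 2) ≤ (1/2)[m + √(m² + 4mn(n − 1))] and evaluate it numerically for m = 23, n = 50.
z(23, 50; 2, 2) ≤ (1/2)[23 + √(23² + 4·23·50·49)] = (1/2)[23 + √225929] = 249.1599

Kővári–Sós–Turán: let r_1, ..., r_23 be the row sums and z = Σ r_i the total number of 1s. Each pair of columns can share at most one row with both entries 1 (else a 2×2 all-ones block appears), so Σ_i C(r_i, 2) ≤ C(50, 2) = 1225. By convexity Σ_i C(r_i, 2) ≥ 23·C(z/23, 2) = z(z − 23)/(2·23), giving z² − 23z − 23·50·49 ≤ 0 and hence z ≤ (1/2)[23 + √(529 + 4·56350)] = (1/2)[23 + √225929] ≈ (1/2)(23 + 475.3199) = 249.1599.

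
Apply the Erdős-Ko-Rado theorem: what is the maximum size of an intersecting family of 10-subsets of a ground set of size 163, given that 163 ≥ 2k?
max |F| = C(162, 9) = 168899639028120

The Erdős-Ko-Rado theorem states: for n ≥ 2k, an intersecting family of k-subsets of an n-element set has size at most C(n − 1, k − 1), with equality for 'star' families {A ⊆ [n] : |A| = k, i ∈ A} (fix an element i). For n = 163, k = 10: C(162, 9) = 168899639028120.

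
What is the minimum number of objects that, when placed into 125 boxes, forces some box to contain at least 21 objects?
n = (21 − 1)·125 + 1 = 2501

By the generalised pigeonhole principle, to guarantee some box contains ≥ r objects we need more than (r − 1) · k objects total. Threshold: n = (r − 1) · k + 1. With r = 21 and k = 125: n = 20 · 125 + 1 = 2500 + 1 = 2501. For n = 2500 = 20 · 125, we can put exactly 20 objects in every box, avoiding 21 in any single one — so 2501 is tight.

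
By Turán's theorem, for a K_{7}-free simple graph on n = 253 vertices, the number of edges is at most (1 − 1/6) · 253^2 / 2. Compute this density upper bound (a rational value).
Turán density bound = (5/6) · 253^2/2 = 320045/12 ≈ 26670.4167

Turán's theorem: ex(n, K_{r+1}) is achieved by the complete r-partite Turán graph T(n, r) with parts as balanced as possible, and is at most (1 − 1/r) · n^2/2. For r = 6, n = 253: the density bound is (5/6) · 64009/2 = 320045/12 ≈ 26670.4167. The integer-valued extremum is e(T(253, 6)) = 26670, which is strictly less than the density bound 320045/12 since 6 ∤ 253 (the parts of T(253, 6) cannot all be equal).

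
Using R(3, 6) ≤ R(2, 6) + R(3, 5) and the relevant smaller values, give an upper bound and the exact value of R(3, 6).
R(3, 6) ≤ R(2, 6) + R(3, 5) = 6 + 14 = 20; exact value R(3, 6) = 18.

The Erdős–Szekeres recurrence R(r, s) ≤ R(r−1, s) + R(r, s−1) applied to (r, s) = (3, 6) gives
  R(3, 6) ≤ R(2, 6) + R(3, 5) = 6 + 14 = 20.
(Recall R(2, k) = k and R is symmetric.) The recurrence is not tight here (it gives 20, but the exact value is R(3, 6) = 18); the tight upper bound requires a sharper argument than the simple recurrence, combined with a lower-bound construction on K_{17}.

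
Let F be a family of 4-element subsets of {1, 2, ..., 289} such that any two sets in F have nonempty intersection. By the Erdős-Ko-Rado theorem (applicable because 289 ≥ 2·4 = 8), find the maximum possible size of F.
max |F| = C(288, 3) = 3939936

Erdős-Ko-Rado (1961): when n ≥ 2k, max |F| = C(n−1, k−1). The bound is attained by the star {A : i ∈ A} for any fixed i ∈ [n]. Here C(289−1, 4−1) = C(288, 3) = 3939936.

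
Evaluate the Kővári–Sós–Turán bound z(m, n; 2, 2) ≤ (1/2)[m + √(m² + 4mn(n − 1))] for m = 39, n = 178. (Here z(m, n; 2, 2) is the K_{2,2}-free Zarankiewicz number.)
z(39, 178; 2, 2) ≤ (1/2)[39 + √(39² + 4·39·178·177)] = (1/2)[39 + √4916457] = 1128.1543

Kővári–Sós–Turán: let r_1, ..., r_39 be the row sums and z = Σ r_i the total number of 1s. Each pair of columns can share at most one row with both entries 1 (else a 2×2 all-ones block appears), so Σ_i C(r_i, 2) ≤ C(178, 2) = 15753. By convexity Σ_i C(r_i, 2) ≥ 39·C(z/39, 2) = z(z − 39)/(2·39), giving z² − 39z − 39·178·177 ≤ 0 and hence z ≤ (1/2)[39 + √(1521 + 4·1228734)] = (1/2)[39 + √4916457] ≈ (1/2)(39 + 2217.3085) = 1128.1543.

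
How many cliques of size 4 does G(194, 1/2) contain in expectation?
E[# K_4] = C(194, 4) · (1/2)^C(4, 2) = 57211376 / 2^6 = 3575711/4 = 893927.75

For each 4-subset S of vertices (there are C(194, 4) = 57211376 such S), let X_S = 1 if S induces a K_4 (all C(4, 2) = 6 edges present). Then P(X_S = 1) = (1/2)^6 = 1/64. By linearity of expectation, E[# K_4] = C(194, 4) · (1/2)^6 = 57211376 / 64 = 3575711/4 = 893927.75.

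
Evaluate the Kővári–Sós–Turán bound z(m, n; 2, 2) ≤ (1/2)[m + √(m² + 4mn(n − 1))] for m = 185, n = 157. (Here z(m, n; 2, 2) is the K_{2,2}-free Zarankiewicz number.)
z(185, 157; 2, 2) ≤ (1/2)[185 + √(185² + 4·185·157·156)] = (1/2)[185 + √18158305] = 2223.1281

Kővári–Sós–Turán: let r_1, ..., r_185 be the row sums and z = Σ r_i the total number of 1s. Each pair of columns can share at most one row with both entries 1 (else a 2×2 all-ones block appears), so Σ_i C(r_i, 2) ≤ C(157, 2) = 12246. By convexity Σ_i C(r_i, 2) ≥ 185·C(z/185, 2) = z(z − 185)/(2·185), giving z² − 185z − 185·157·156 ≤ 0 and hence z ≤ (1/2)[185 + √(34225 + 4·4531020)] = (1/2)[185 + √18158305] ≈ (1/2)(185 + 4261.2563) = 2223.1281.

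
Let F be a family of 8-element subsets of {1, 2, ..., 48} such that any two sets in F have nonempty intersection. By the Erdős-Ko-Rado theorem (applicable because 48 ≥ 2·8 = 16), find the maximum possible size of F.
max |F| = C(47, 7) = 62891499

The Erdős-Ko-Rado theorem states: for n ≥ 2k, an intersecting family of k-subsets of an n-element set has size at most C(n − 1, k − 1), with equality for 'star' families {A ⊆ [n] : |A| = k, i ∈ A} (fix an element i). For n = 48, k = 8: C(47, 7) = 62891499.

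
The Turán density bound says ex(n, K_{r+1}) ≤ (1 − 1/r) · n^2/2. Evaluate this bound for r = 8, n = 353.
Turán density bound = (7/8) · 353^2/2 = 872263/16 ≈ 54516.4375

Turán's theorem: ex(n, K_{r+1}) is achieved by the complete r-partite Turán graph T(n, r) with parts as balanced as possible, and is at most (1 − 1/r) · n^2/2. For r = 8, n = 353: the density bound is (7/8) · 124609/2 = 872263/16 ≈ 54516.4375. The integer-valued extremum is e(T(353, 8)) = 54516, which is strictly less than the density bound 872263/16 since 8 ∤ 353 (the parts of T(353, 8) cannot all be equal).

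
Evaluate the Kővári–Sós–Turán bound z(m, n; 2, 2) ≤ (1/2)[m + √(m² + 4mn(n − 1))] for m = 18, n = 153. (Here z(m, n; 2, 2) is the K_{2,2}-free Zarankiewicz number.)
z(18, 153; 2, 2) ≤ (1/2)[18 + √(18² + 4·18·153·152)] = (1/2)[18 + √1674756] = 656.0618

Kővári–Sós–Turán: let r_1, ..., r_18 be the row sums and z = Σ r_i the total number of 1s. Each pair of columns can share at most one row with both entries 1 (else a 2×2 all-ones block appears), so Σ_i C(r_i, 2) ≤ C(153, 2) = 11628. By convexity Σ_i C(r_i, 2) ≥ 18·C(z/18, 2) = z(z − 18)/(2·18), giving z² − 18z − 18·153·152 ≤ 0 and hence z ≤ (1/2)[18 + √(324 + 4·418608)] = (1/2)[18 + √1674756] ≈ (1/2)(18 + 1294.1236) = 656.0618.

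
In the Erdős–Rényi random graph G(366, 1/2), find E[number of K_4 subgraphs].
E[# K_4] = C(366, 4) · (1/2)^C(4, 2) = 735479745 / 2^6 = 11491871.015625

For each 4-subset S of vertices (there are C(366, 4) = 735479745 such S), let X_S = 1 if S induces a K_4 (all C(4, 2) = 6 edges present). Then P(X_S = 1) = (1/2)^6 = 1/64. By linearity of expectation, E[# K_4] = C(366, 4) · (1/2)^6 = 735479745 / 64 = 11491871.015625.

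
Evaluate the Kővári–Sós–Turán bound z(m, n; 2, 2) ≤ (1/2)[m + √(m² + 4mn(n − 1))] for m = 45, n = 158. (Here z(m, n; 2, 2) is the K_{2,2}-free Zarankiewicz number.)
z(45, 158; 2, 2) ≤ (1/2)[45 + √(45² + 4·45·158·157)] = (1/2)[45 + √4467105] = 1079.2763

Kővári–Sós–Turán: let r_1, ..., r_45 be the row sums and z = Σ r_i the total number of 1s. Each pair of columns can share at most one row with both entries 1 (else a 2×2 all-ones block appears), so Σ_i C(r_i, 2) ≤ C(158, 2) = 12403. By convexity Σ_i C(r_i, 2) ≥ 45·C(z/45, 2) = z(z − 45)/(2·45), giving z² − 45z − 45·158·157 ≤ 0 and hence z ≤ (1/2)[45 + √(2025 + 4·1116270)] = (1/2)[45 + √4467105] ≈ (1/2)(45 + 2113.5527) = 1079.2763.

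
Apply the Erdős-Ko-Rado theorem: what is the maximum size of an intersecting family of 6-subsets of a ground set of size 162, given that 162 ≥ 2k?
max |F| = C(161, 5) = 846678392

The Erdős-Ko-Rado theorem states: for n ≥ 2k, an intersecting family of k-subsets of an n-element set has size at most C(n − 1, k − 1), with equality for 'star' families {A ⊆ [n] : |A| = k, i ∈ A} (fix an element i). For n = 162, k = 6: C(161, 5) = 846678392.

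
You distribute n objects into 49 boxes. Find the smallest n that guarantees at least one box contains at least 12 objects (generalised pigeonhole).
n = (12 − 1)·49 + 1 = 540

By the generalised pigeonhole principle, to guarantee some box contains ≥ r objects we need more than (r − 1) · k objects total. Threshold: n = (r − 1) · k + 1. With r = 12 and k = 49: n = 11 · 49 + 1 = 539 + 1 = 540. For n = 539 = 11 · 49, we can put exactly 11 objects in every box, avoiding 12 in any single one — so 540 is tight.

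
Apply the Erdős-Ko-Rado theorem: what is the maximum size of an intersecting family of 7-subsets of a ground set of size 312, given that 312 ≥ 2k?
max |F| = C(311, 6) = 1197177605547

Erdős-Ko-Rado (1961): when n ≥ 2k, max |F| = C(n−1, k−1). The bound is attained by the star {A : i ∈ A} for any fixed i ∈ [n]. Here C(312−1, 7−1) = C(311, 6) = 1197177605547.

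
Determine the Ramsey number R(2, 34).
R(2, 34) = 34

R(2, k) = k for all k ≥ 2: in a 2-colouring of K_k, either some edge is red (a red K_2) or all edges are blue (a blue K_k). And K_{33} coloured all-blue has no blue K_34, so R(2, 34) > 33. Hence R(2, 34) = 34.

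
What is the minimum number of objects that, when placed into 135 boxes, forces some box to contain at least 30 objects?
n = (30 − 1)·135 + 1 = 3916

By the generalised pigeonhole principle, to guarantee some box contains ≥ r objects we need more than (r − 1) · k objects total. Threshold: n = (r − 1) · k + 1. With r = 30 and k = 135: n = 29 · 135 + 1 = 3915 + 1 = 3916. For n = 3915 = 29 · 135, we can put exactly 29 objects in every box, avoiding 30 in any single one — so 3916 is tight.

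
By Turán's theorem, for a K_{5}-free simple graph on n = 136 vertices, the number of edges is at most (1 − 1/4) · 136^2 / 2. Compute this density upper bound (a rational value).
Turán density bound = (3/4) · 136^2/2 = 6936

Turán's theorem: ex(n, K_{r+1}) is achieved by the complete r-partite Turán graph T(n, r) with parts as balanced as possible, and is at most (1 − 1/r) · n^2/2. For r = 4, n = 136: the density bound is (3/4) · 18496/2 = 6936. Since 4 ∣ 136, the Turán graph T(136, 4) has parts of equal size 34, and its edge count e(T(136, 4)) = 6936 attains the density bound exactly.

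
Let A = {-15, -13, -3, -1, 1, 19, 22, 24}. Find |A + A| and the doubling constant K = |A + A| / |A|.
K = |A + A| / |A| = 30/8 = 15/4

Enumerate A + A = {a + b : a, b ∈ A}. With |A| = 8, there are |A|^2 = 64 ordered sum pairs; collecting distinct values, A + A = {-30, -28, -26, -18, -16, -14, -12, -6, -4, -2, 0, 2, 4, 6, 7, 9, 11, 16, 18, 19, 20, 21, 23, 25, 38, 41, 43, 44, 46, 48}, so |A + A| = 30. Thus K = 30/8 = 15/4. For comparison, the minimum possible |A + A| over all 8-element sets is 2·8 − 1 = 15 (so min K = 15/8), attained only by arithmetic progressions.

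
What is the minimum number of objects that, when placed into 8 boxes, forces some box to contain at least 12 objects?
n = (12 − 1)·8 + 1 = 89

By the generalised pigeonhole principle, to guarantee some box contains ≥ r objects we need more than (r − 1) · k objects total. Threshold: n = (r − 1) · k + 1. With r = 12 and k = 8: n = 11 · 8 + 1 = 88 + 1 = 89. For n = 88 = 11 · 8, we can put exactly 11 objects in every box, avoiding 12 in any single one — so 89 is tight.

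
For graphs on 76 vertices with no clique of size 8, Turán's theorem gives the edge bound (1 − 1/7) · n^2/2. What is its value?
Turán density bound = (6/7) · 76^2/2 = 17328/7 ≈ 2475.4286

Turán's theorem: ex(n, K_{r+1}) is achieved by the complete r-partite Turán graph T(n, r) with parts as balanced as possible, and is at most (1 − 1/r) · n^2/2. For r = 7, n = 76: the density bound is (6/7) · 5776/2 = 17328/7 ≈ 2475.4286. The integer-valued extremum is e(T(76, 7)) = 2475, which is strictly less than the density bound 17328/7 since 7 ∤ 76 (the parts of T(76, 7) cannot all be equal).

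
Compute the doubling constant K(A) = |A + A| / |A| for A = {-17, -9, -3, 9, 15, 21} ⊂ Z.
K = |A + A| / |A| = 17/6

Enumerate A + A = {a + b : a, b ∈ A}. With |A| = 6, there are |A|^2 = 36 ordered sum pairs; collecting distinct values, A + A = {-34, -26, -20, -18, -12, -8, -6, -2, 0, 4, 6, 12, 18, 24, 30, 36, 42}, so |A + A| = 17. Thus K = 17/6. For comparison, the minimum possible |A + A| over all 6-element sets is 2·6 − 1 = 11 (so min K = 11/6), attained only by arithmetic progressions.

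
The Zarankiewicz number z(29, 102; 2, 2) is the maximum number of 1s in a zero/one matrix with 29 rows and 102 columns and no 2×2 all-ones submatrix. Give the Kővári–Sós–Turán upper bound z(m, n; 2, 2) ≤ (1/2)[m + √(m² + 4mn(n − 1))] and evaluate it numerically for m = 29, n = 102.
z(29, 102; 2, 2) ≤ (1/2)[29 + √(29² + 4·29·102·101)] = (1/2)[29 + √1195873] = 561.2799

Kővári–Sós–Turán: let r_1, ..., r_29 be the row sums and z = Σ r_i the total number of 1s. Each pair of columns can share at most one row with both entries 1 (else a 2×2 all-ones block appears), so Σ_i C(r_i, 2) ≤ C(102, 2) = 5151. By convexity Σ_i C(r_i, 2) ≥ 29·C(z/29, 2) = z(z − 29)/(2·29), giving z² − 29z − 29·102·101 ≤ 0 and hence z ≤ (1/2)[29 + √(841 + 4·298758)] = (1/2)[29 + √1195873] ≈ (1/2)(29 + 1093.5598) = 561.2799.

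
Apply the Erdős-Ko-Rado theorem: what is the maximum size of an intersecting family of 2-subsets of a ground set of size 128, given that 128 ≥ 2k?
max |F| = C(127, 1) = 127

Erdős-Ko-Rado (1961): when n ≥ 2k, max |F| = C(n−1, k−1). The bound is attained by the star {A : i ∈ A} for any fixed i ∈ [n]. Here C(128−1, 2−1) = C(127, 1) = 127.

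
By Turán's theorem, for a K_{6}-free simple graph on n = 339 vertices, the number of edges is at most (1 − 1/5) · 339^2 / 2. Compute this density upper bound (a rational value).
Turán density bound = (4/5) · 339^2/2 = 229842/5 ≈ 45968.4

Turán's theorem: ex(n, K_{r+1}) is achieved by the complete r-partite Turán graph T(n, r) with parts as balanced as possible, and is at most (1 − 1/r) · n^2/2. For r = 5, n = 339: the density bound is (4/5) · 114921/2 = 229842/5 ≈ 45968.4. The integer-valued extremum is e(T(339, 5)) = 45968, which is strictly less than the density bound 229842/5 since 5 ∤ 339 (the parts of T(339, 5) cannot all be equal).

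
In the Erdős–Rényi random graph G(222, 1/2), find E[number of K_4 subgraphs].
E[# K_4] = C(222, 4) · (1/2)^C(4, 2) = 98491965 / 2^6 = 1538936.953125

For each 4-subset S of vertices (there are C(222, 4) = 98491965 such S), let X_S = 1 if S induces a K_4 (all C(4, 2) = 6 edges present). Then P(X_S = 1) = (1/2)^6 = 1/64. By linearity of expectation, E[# K_4] = C(222, 4) · (1/2)^6 = 98491965 / 64 = 1538936.953125.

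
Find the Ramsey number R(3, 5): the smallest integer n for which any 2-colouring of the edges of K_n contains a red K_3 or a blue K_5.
R(3, 5) = 14

Lower bound: an explicit 2-colouring of K_{13} (typically a Paley-type or other structured construction) avoids a red K_3 and a blue K_5, showing R(3, 5) > 13.
Upper bound: the Erdős–Szekeres recurrence R(r, t') ≤ R(r−1, t') + R(r, t'−1) yields R(3, 5) ≤ 14.
Hence R(3, 5) = 14.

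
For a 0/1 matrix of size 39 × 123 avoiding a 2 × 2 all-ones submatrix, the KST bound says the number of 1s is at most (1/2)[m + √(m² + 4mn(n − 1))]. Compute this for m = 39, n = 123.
z(39, 123; 2, 2) ≤ (1/2)[39 + √(39² + 4·39·123·122)] = (1/2)[39 + √2342457] = 784.7544

Kővári–Sós–Turán: let r_1, ..., r_39 be the row sums and z = Σ r_i the total number of 1s. Each pair of columns can share at most one row with both entries 1 (else a 2×2 all-ones block appears), so Σ_i C(r_i, 2) ≤ C(123, 2) = 7503. By convexity Σ_i C(r_i, 2) ≥ 39·C(z/39, 2) = z(z − 39)/(2·39), giving z² − 39z − 39·123·122 ≤ 0 and hence z ≤ (1/2)[39 + √(1521 + 4·585234)] = (1/2)[39 + √2342457] ≈ (1/2)(39 + 1530.5087) = 784.7544.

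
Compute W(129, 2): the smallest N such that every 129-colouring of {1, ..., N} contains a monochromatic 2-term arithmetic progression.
W(129, 2) = 129 + 1 = 130

A 2-term AP is any pair of integers, so a monochromatic 2-AP exists iff some colour is used at least twice. With 129 colours, the colouring i ↦ i on {1, ..., 129} uses each colour once, avoiding any monochromatic pair, so W(129, 2) > 129. For {1, ..., 130}, pigeonhole forces two integers of the same colour, which form a monochromatic 2-AP. Hence W(129, 2) = 130.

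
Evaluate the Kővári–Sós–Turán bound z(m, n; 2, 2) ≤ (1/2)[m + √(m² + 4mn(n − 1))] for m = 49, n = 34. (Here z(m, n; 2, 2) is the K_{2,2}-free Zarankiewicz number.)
z(49, 34; 2, 2) ≤ (1/2)[49 + √(49² + 4·49·34·33)] = (1/2)[49 + √222313] = 260.2504

Kővári–Sós–Turán: let r_1, ..., r_49 be the row sums and z = Σ r_i the total number of 1s. Each pair of columns can share at most one row with both entries 1 (else a 2×2 all-ones block appears), so Σ_i C(r_i, 2) ≤ C(34, 2) = 561. By convexity Σ_i C(r_i, 2) ≥ 49·C(z/49, 2) = z(z − 49)/(2·49), giving z² − 49z − 49·34·33 ≤ 0 and hence z ≤ (1/2)[49 + √(2401 + 4·54978)] = (1/2)[49 + √222313] ≈ (1/2)(49 + 471.5008) = 260.2504.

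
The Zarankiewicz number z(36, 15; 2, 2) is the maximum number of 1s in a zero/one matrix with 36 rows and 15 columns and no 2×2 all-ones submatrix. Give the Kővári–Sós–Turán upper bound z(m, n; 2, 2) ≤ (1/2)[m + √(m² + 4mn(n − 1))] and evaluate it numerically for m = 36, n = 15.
z(36, 15; 2, 2) ≤ (1/2)[36 + √(36² + 4·36·15·14)] = (1/2)[36 + √31536] = 106.7919

Kővári–Sós–Turán: let r_1, ..., r_36 be the row sums and z = Σ r_i the total number of 1s. Each pair of columns can share at most one row with both entries 1 (else a 2×2 all-ones block appears), so Σ_i C(r_i, 2) ≤ C(15, 2) = 105. By convexity Σ_i C(r_i, 2) ≥ 36·C(z/36, 2) = z(z − 36)/(2·36), giving z² − 36z − 36·15·14 ≤ 0 and hence z ≤ (1/2)[36 + √(1296 + 4·7560)] = (1/2)[36 + √31536] ≈ (1/2)(36 + 177.5838) = 106.7919.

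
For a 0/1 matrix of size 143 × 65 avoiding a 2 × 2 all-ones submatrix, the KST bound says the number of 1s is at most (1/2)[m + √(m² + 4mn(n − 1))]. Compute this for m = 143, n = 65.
z(143, 65; 2, 2) ≤ (1/2)[143 + √(143² + 4·143·65·64)] = (1/2)[143 + √2399969] = 846.0917

Kővári–Sós–Turán: let r_1, ..., r_143 be the row sums and z = Σ r_i the total number of 1s. Each pair of columns can share at most one row with both entries 1 (else a 2×2 all-ones block appears), so Σ_i C(r_i, 2) ≤ C(65, 2) = 2080. By convexity Σ_i C(r_i, 2) ≥ 143·C(z/143, 2) = z(z − 143)/(2·143), giving z² − 143z − 143·65·64 ≤ 0 and hence z ≤ (1/2)[143 + √(20449 + 4·594880)] = (1/2)[143 + √2399969] ≈ (1/2)(143 + 1549.1833) = 846.0917.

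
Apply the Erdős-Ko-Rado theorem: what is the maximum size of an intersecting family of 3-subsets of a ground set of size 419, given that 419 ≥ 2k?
max |F| = C(418, 2) = 87153

Erdős-Ko-Rado (1961): when n ≥ 2k, max |F| = C(n−1, k−1). The bound is attained by the star {A : i ∈ A} for any fixed i ∈ [n]. Here C(419−1, 3−1) = C(418, 2) = 87153.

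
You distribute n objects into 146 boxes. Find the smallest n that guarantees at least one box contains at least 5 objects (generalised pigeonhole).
n = (5 − 1)·146 + 1 = 585

By the generalised pigeonhole principle, to guarantee some box contains ≥ r objects we need more than (r − 1) · k objects total. Threshold: n = (r − 1) · k + 1. With r = 5 and k = 146: n = 4 · 146 + 1 = 584 + 1 = 585. For n = 584 = 4 · 146, we can put exactly 4 objects in every box, avoiding 5 in any single one — so 585 is tight.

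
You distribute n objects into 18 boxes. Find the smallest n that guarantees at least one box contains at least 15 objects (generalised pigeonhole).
n = (15 − 1)·18 + 1 = 253

By the generalised pigeonhole principle, to guarantee some box contains ≥ r objects we need more than (r − 1) · k objects total. Threshold: n = (r − 1) · k + 1. With r = 15 and k = 18: n = 14 · 18 + 1 = 252 + 1 = 253. For n = 252 = 14 · 18, we can put exactly 14 objects in every box, avoiding 15 in any single one — so 253 is tight.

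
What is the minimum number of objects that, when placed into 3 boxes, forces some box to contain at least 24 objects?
n = (24 − 1)·3 + 1 = 70

By the generalised pigeonhole principle, to guarantee some box contains ≥ r objects we need more than (r − 1) · k objects total. Threshold: n = (r − 1) · k + 1. With r = 24 and k = 3: n = 23 · 3 + 1 = 69 + 1 = 70. For n = 69 = 23 · 3, we can put exactly 23 objects in every box, avoiding 24 in any single one — so 70 is tight.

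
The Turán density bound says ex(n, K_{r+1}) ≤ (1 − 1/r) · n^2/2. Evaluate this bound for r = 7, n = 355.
Turán density bound = (6/7) · 355^2/2 = 378075/7 ≈ 54010.7143

Turán's theorem: ex(n, K_{r+1}) is achieved by the complete r-partite Turán graph T(n, r) with parts as balanced as possible, and is at most (1 − 1/r) · n^2/2. For r = 7, n = 355: the density bound is (6/7) · 126025/2 = 378075/7 ≈ 54010.7143. The integer-valued extremum is e(T(355, 7)) = 54010, which is strictly less than the density bound 378075/7 since 7 ∤ 355 (the parts of T(355, 7) cannot all be equal).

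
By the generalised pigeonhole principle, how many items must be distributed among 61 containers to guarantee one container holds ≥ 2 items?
n = (2 − 1)·61 + 1 = 62

By the generalised pigeonhole principle, to guarantee some box contains ≥ r objects we need more than (r − 1) · k objects total. Threshold: n = (r − 1) · k + 1. With r = 2 and k = 61: n = 1 · 61 + 1 = 61 + 1 = 62. For n = 61 = 1 · 61, we can put exactly 1 objects in every box, avoiding 2 in any single one — so 62 is tight.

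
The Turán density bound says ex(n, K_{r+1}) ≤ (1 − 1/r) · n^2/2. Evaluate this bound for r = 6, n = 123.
Turán density bound = (5/6) · 123^2/2 = 25215/4 ≈ 6303.75

Turán's theorem: ex(n, K_{r+1}) is achieved by the complete r-partite Turán graph T(n, r) with parts as balanced as possible, and is at most (1 − 1/r) · n^2/2. For r = 6, n = 123: the density bound is (5/6) · 15129/2 = 25215/4 ≈ 6303.75. The integer-valued extremum is e(T(123, 6)) = 6303, which is strictly less than the density bound 25215/4 since 6 ∤ 123 (the parts of T(123, 6) cannot all be equal).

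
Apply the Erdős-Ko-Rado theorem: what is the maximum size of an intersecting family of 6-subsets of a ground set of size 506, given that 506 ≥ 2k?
max |F| = C(505, 5) = 268318178226

Erdős-Ko-Rado (1961): when n ≥ 2k, max |F| = C(n−1, k−1). The bound is attained by the star {A : i ∈ A} for any fixed i ∈ [n]. Here C(506−1, 6−1) = C(505, 5) = 268318178226.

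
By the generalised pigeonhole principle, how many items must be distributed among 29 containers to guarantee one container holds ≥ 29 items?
n = (29 − 1)·29 + 1 = 813

By the generalised pigeonhole principle, to guarantee some box contains ≥ r objects we need more than (r − 1) · k objects total. Threshold: n = (r − 1) · k + 1. With r = 29 and k = 29: n = 28 · 29 + 1 = 812 + 1 = 813. For n = 812 = 28 · 29, we can put exactly 28 objects in every box, avoiding 29 in any single one — so 813 is tight.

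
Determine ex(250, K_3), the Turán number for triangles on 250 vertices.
ex(250, K_3) = ⌊250^2/4⌋ = 15625

Mantel (1907): a triangle-free graph on n vertices has at most ⌊n^2/4⌋ edges, with equality for the complete bipartite graph K_{⌊n/2⌋, ⌈n/2⌉}. For n = 250: ⌊250^2/4⌋ = ⌊62500/4⌋ = 15625. The extremal graph is K_{125, 125}, which has 125·125 = 15625 edges.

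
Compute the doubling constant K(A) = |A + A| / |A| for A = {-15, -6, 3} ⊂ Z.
K = |A + A| / |A| = 5/3

Enumerate A + A = {a + b : a, b ∈ A}. With |A| = 3, there are |A|^2 = 9 ordered sum pairs; collecting distinct values, A + A = {-30, -21, -12, -3, 6}, so |A + A| = 5. Thus K = 5/3. Here |A + A| = 2|A| − 1 = 5, the minimum possible — so K = 5/3 is minimal, which holds iff A is an arithmetic progression.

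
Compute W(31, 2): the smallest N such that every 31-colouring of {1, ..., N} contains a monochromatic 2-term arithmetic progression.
W(31, 2) = 31 + 1 = 32

A 2-term AP is any pair of integers, so a monochromatic 2-AP exists iff some colour is used at least twice. With 31 colours, the colouring i ↦ i on {1, ..., 31} uses each colour once, avoiding any monochromatic pair, so W(31, 2) > 31. For {1, ..., 32}, pigeonhole forces two integers of the same colour, which form a monochromatic 2-AP. Hence W(31, 2) = 32.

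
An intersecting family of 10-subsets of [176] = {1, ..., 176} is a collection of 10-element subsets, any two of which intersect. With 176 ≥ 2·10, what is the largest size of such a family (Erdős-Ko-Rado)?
max |F| = C(175, 9) = 344156759134825

Erdős-Ko-Rado (1961): when n ≥ 2k, max |F| = C(n−1, k−1). The bound is attained by the star {A : i ∈ A} for any fixed i ∈ [n]. Here C(176−1, 10−1) = C(175, 9) = 344156759134825.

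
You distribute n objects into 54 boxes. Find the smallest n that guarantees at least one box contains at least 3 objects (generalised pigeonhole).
n = (3 − 1)·54 + 1 = 109

By the generalised pigeonhole principle, to guarantee some box contains ≥ r objects we need more than (r − 1) · k objects total. Threshold: n = (r − 1) · k + 1. With r = 3 and k = 54: n = 2 · 54 + 1 = 108 + 1 = 109. For n = 108 = 2 · 54, we can put exactly 2 objects in every box, avoiding 3 in any single one — so 109 is tight.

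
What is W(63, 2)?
W(63, 2) = 63 + 1 = 64

A 2-term AP is any pair of integers, so a monochromatic 2-AP exists iff some colour is used at least twice. With 63 colours, the colouring i ↦ i on {1, ..., 63} uses each colour once, avoiding any monochromatic pair, so W(63, 2) > 63. For {1, ..., 64}, pigeonhole forces two integers of the same colour, which form a monochromatic 2-AP. Hence W(63, 2) = 64.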